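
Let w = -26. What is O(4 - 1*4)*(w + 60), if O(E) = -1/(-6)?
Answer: 17/3 ≈ 5.6667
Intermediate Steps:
O(E) = 1/6 (O(E) = -1*(-1/6) = 1/6)
O(4 - 1*4)*(w + 60) = (-26 + 60)/6 = (1/6)*34 = 17/3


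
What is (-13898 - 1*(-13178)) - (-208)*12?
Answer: 1776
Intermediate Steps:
(-13898 - 1*(-13178)) - (-208)*12 = (-13898 + 13178) - 1*(-2496) = -720 + 2496 = 1776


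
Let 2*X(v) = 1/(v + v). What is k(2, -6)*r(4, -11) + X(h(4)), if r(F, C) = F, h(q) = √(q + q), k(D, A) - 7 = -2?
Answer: 20 + √2/16 ≈ 20.088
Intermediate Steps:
k(D, A) = 5 (k(D, A) = 7 - 2 = 5)
h(q) = √2*√q (h(q) = √(2*q) = √2*√q)
X(v) = 1/(4*v) (X(v) = 1/(2*(v + v)) = 1/(2*((2*v))) = (1/(2*v))/2 = 1/(4*v))
k(2, -6)*r(4, -11) + X(h(4)) = 5*4 + 1/(4*((√2*√4))) = 20 + 1/(4*((√2*2))) = 20 + 1/(4*((2*√2))) = 20 + (√2/4)/4 = 20 + √2/16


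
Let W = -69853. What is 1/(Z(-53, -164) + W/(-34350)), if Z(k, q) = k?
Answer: -34350/1750697 ≈ -0.019621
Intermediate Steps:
1/(Z(-53, -164) + W/(-34350)) = 1/(-53 - 69853/(-34350)) = 1/(-53 - 69853*(-1/34350)) = 1/(-53 + 69853/34350) = 1/(-1750697/34350) = -34350/1750697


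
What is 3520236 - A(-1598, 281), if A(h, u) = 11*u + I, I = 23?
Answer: 3517122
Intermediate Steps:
A(h, u) = 23 + 11*u (A(h, u) = 11*u + 23 = 23 + 11*u)
3520236 - A(-1598, 281) = 3520236 - (23 + 11*281) = 3520236 - (23 + 3091) = 3520236 - 1*3114 = 3520236 - 3114 = 3517122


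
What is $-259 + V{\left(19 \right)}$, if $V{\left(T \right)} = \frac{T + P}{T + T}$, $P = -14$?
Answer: $- \frac{9837}{38} \approx -258.87$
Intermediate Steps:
$V{\left(T \right)} = \frac{-14 + T}{2 T}$ ($V{\left(T \right)} = \frac{T - 14}{T + T} = \frac{-14 + T}{2 T}$)
$-259 + V{\left(19 \right)} = -259 + \frac{-14 + 19}{2 \cdot 19} = -259 + \frac{1}{2} \cdot \frac{1}{19} \cdot 5 = -259 + \frac{5}{38} = - \frac{9837}{38}$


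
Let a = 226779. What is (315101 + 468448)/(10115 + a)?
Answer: 783549/236894 ≈ 3.3076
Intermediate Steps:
(315101 + 468448)/(10115 + a) = (315101 + 468448)/(10115 + 226779) = 783549/236894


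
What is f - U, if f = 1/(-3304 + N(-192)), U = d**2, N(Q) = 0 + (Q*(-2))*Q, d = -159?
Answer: -1947445993/77032 ≈ -25281.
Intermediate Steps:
N(Q) = -2*Q**2 (N(Q) = 0 + (-2*Q)*Q = 0 - 2*Q**2 = -2*Q**2)
U = 25281 (U = (-159)**2 = 25281)
f = -1/77032 (f = 1/(-3304 - 2*(-192)**2) = 1/(-3304 - 2*36864) = 1/(-3304 - 73728) = 1/(-77032) = -1/77032 ≈ -1.2982e-5)
f - U = -1/77032 - 1*25281 = -1/77032 - 25281 = -1947445993/77032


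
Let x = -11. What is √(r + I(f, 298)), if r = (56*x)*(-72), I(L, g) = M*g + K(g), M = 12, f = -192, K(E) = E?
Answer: √48226 ≈ 219.60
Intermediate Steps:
I(L, g) = 13*g (I(L, g) = 12*g + g = 13*g)
r = 44352 (r = (56*(-11))*(-72) = -616*(-72) = 44352)
√(r + I(f, 298)) = √(44352 + 13*298) = √(44352 + 3874) = √48226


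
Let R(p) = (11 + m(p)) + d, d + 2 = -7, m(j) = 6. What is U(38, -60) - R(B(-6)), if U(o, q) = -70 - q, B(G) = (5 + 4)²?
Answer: -18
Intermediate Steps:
d = -9 (d = -2 - 7 = -9)
B(G) = 81 (B(G) = 9² = 81)
R(p) = 8 (R(p) = (11 + 6) - 9 = 17 - 9 = 8)
U(38, -60) - R(B(-6)) = (-70 - 1*(-60)) - 1*8 = (-70 + 60) - 8 = -10 - 8 = -18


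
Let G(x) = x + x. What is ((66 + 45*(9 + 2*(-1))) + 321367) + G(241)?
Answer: 322230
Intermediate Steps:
G(x) = 2*x
((66 + 45*(9 + 2*(-1))) + 321367) + G(241) = ((66 + 45*(9 + 2*(-1))) + 321367) + 2*241 = ((66 + 45*(9 - 2)) + 321367) + 482 = ((66 + 45*7) + 321367) + 482 = ((66 + 315) + 321367) + 482 = (381 + 321367) + 482 = 321748 + 482 = 322230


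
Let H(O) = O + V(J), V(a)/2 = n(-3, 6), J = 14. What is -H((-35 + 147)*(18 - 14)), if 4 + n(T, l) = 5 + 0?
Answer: -450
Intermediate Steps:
n(T, l) = 1 (n(T, l) = -4 + (5 + 0) = -4 + 5 = 1)
V(a) = 2 (V(a) = 2*1 = 2)
H(O) = 2 + O (H(O) = O + 2 = 2 + O)
-H((-35 + 147)*(18 - 14)) = -(2 + (-35 + 147)*(18 - 14)) = -(2 + 112*4) = -(2 + 448) = -1*450 = -450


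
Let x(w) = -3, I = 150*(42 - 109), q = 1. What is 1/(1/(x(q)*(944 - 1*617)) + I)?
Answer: -981/9859051 ≈ -9.9503e-5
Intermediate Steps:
I = -10050 (I = 150*(-67) = -10050)
1/(1/(x(q)*(944 - 1*617)) + I) = 1/(1/(-3*(944 - 1*617)) - 10050) = 1/(1/(-3*(944 - 617)) - 10050) = 1/(1/(-3*327) - 10050) = 1/(1/(-981) - 10050) = 1/(-1/981 - 10050) = 1/(-9859051/981) = -981/9859051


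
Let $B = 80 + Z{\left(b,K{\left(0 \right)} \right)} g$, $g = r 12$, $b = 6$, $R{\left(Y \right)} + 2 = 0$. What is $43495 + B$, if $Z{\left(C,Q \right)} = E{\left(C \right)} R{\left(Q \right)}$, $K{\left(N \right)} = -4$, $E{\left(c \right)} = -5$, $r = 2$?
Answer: $43815$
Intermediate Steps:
$R{\left(Y \right)} = -2$ ($R{\left(Y \right)} = -2 + 0 = -2$)
$g = 24$ ($g = 2 \cdot 12 = 24$)
$Z{\left(C,Q \right)} = 10$ ($Z{\left(C,Q \right)} = \left(-5\right) \left(-2\right) = 10$)
$B = 320$ ($B = 80 + 10 \cdot 24 = 80 + 240 = 320$)
$43495 + B = 43495 + 320 = 43815$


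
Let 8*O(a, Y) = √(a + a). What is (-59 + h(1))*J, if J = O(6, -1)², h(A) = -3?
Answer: -93/8 ≈ -11.625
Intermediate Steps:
O(a, Y) = √2*√a/8 (O(a, Y) = √(a + a)/8 = √(2*a)/8 = (√2*√a)/8 = √2*√a/8)
J = 3/16 (J = (√2*√6/8)² = (√3/4)² = 3/16 ≈ 0.18750)
(-59 + h(1))*J = (-59 - 3)*(3/16) = -62*3/16 = -93/8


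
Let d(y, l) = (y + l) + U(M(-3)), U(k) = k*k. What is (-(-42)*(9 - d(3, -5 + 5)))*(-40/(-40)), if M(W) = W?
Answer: -126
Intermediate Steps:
U(k) = k²
d(y, l) = 9 + l + y (d(y, l) = (y + l) + (-3)² = (l + y) + 9 = 9 + l + y)
(-(-42)*(9 - d(3, -5 + 5)))*(-40/(-40)) = (-(-42)*(9 - (9 + (-5 + 5) + 3)))*(-40/(-40)) = (-(-42)*(9 - (9 + 0 + 3)))*(-40*(-1/40)) = -(-42)*(9 - 1*12)*1 = -(-42)*(9 - 12)*1 = -(-42)*(-3)*1 = -42*3*1 = -126*1 = -126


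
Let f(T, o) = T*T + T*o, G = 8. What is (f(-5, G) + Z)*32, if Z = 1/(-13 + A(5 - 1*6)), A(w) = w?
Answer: -3376/7 ≈ -482.29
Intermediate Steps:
Z = -1/14 (Z = 1/(-13 + (5 - 1*6)) = 1/(-13 + (5 - 6)) = 1/(-13 - 1) = 1/(-14) = -1/14 ≈ -0.071429)
f(T, o) = T² + T*o
(f(-5, G) + Z)*32 = (-5*(-5 + 8) - 1/14)*32 = (-5*3 - 1/14)*32 = (-15 - 1/14)*32 = -211/14*32 = -3376/7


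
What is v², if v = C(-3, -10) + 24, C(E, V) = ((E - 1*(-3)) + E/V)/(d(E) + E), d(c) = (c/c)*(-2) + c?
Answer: 3674889/6400 ≈ 574.20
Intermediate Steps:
d(c) = -2 + c (d(c) = 1*(-2) + c = -2 + c)
C(E, V) = (3 + E + E/V)/(-2 + 2*E) (C(E, V) = ((E - 1*(-3)) + E/V)/((-2 + E) + E) = ((E + 3) + E/V)/(-2 + 2*E) = ((3 + E) + E/V)/(-2 + 2*E) = (3 + E + E/V)/(-2 + 2*E))
v = 1917/80 (v = (½)*(-3 + 3*(-10) - 3*(-10))/(-10*(-1 - 3)) + 24 = (½)*(-⅒)*(-3 - 30 + 30)/(-4) + 24 = (½)*(-⅒)*(-¼)*(-3) + 24 = -3/80 + 24 = 1917/80 ≈ 23.962)
v² = (1917/80)² = 3674889/6400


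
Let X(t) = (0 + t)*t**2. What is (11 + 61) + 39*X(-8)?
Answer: -19896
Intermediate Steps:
X(t) = t**3 (X(t) = t*t**2 = t**3)
(11 + 61) + 39*X(-8) = (11 + 61) + 39*(-8)**3 = 72 + 39*(-512) = 72 - 19968 = -19896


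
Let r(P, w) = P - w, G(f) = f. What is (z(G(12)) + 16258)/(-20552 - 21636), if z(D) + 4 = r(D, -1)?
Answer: -16267/42188 ≈ -0.38558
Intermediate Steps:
z(D) = -3 + D (z(D) = -4 + (D - 1*(-1)) = -4 + (D + 1) = -4 + (1 + D) = -3 + D)
(z(G(12)) + 16258)/(-20552 - 21636) = ((-3 + 12) + 16258)/(-20552 - 21636) = (9 + 16258)/(-42188) = 16267*(-1/42188) = -16267/42188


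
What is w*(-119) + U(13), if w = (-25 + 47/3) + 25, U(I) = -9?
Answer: -5620/3 ≈ -1873.3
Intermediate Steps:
w = 47/3 (w = (-25 + 47*(⅓)) + 25 = (-25 + 47/3) + 25 = -28/3 + 25 = 47/3 ≈ 15.667)
w*(-119) + U(13) = (47/3)*(-119) - 9 = -5593/3 - 9 = -5620/3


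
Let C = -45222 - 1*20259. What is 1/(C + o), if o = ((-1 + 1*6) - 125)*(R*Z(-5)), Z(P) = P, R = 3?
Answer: -1/63681 ≈ -1.5703e-5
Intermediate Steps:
o = 1800 (o = ((-1 + 1*6) - 125)*(3*(-5)) = ((-1 + 6) - 125)*(-15) = (5 - 125)*(-15) = -120*(-15) = 1800)
C = -65481 (C = -45222 - 20259 = -65481)
1/(C + o) = 1/(-65481 + 1800) = 1/(-63681) = -1/63681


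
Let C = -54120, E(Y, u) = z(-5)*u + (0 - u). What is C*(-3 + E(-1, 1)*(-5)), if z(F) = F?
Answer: -1461240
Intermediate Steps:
E(Y, u) = -6*u (E(Y, u) = -5*u + (0 - u) = -5*u - u = -6*u)
C*(-3 + E(-1, 1)*(-5)) = -54120*(-3 - 6*1*(-5)) = -54120*(-3 - 6*(-5)) = -54120*(-3 + 30) = -54120*27 = -1461240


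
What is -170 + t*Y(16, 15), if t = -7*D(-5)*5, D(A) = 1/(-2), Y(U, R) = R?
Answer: 185/2 ≈ 92.500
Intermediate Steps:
D(A) = -1/2
t = 35/2 (t = -7*(-1/2)*5 = (7/2)*5 = 35/2 ≈ 17.500)
-170 + t*Y(16, 15) = -170 + (35/2)*15 = -170 + 525/2 = 185/2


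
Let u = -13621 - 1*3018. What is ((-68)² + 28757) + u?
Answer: 16742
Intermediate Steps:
u = -16639 (u = -13621 - 3018 = -16639)
((-68)² + 28757) + u = ((-68)² + 28757) - 16639 = (4624 + 28757) - 16639 = 33381 - 16639 = 16742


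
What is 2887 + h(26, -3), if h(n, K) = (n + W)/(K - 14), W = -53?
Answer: 49106/17 ≈ 2888.6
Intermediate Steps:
h(n, K) = (-53 + n)/(-14 + K) (h(n, K) = (n - 53)/(K - 14) = (-53 + n)/(-14 + K))
2887 + h(26, -3) = 2887 + (-53 + 26)/(-14 - 3) = 2887 - 27/(-17) = 2887 - 1/17*(-27) = 2887 + 27/17 = 49106/17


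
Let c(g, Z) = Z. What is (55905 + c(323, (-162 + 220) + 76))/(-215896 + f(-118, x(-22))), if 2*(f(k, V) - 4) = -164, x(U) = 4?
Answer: -56039/215974 ≈ -0.25947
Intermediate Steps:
f(k, V) = -78 (f(k, V) = 4 + (½)*(-164) = 4 - 82 = -78)
(55905 + c(323, (-162 + 220) + 76))/(-215896 + f(-118, x(-22))) = (55905 + ((-162 + 220) + 76))/(-215896 - 78) = (55905 + (58 + 76))/(-215974) = (55905 + 134)*(-1/215974) = 56039*(-1/215974) = -56039/215974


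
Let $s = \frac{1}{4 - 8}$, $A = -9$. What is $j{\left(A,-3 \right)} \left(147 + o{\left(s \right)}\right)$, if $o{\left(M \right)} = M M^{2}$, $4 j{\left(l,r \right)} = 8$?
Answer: $\frac{9407}{32} \approx 293.97$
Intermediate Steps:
$s = - \frac{1}{4}$ ($s = \frac{1}{-4} = - \frac{1}{4} \approx -0.25$)
$j{\left(l,r \right)} = 2$ ($j{\left(l,r \right)} = \frac{1}{4} \cdot 8 = 2$)
$o{\left(M \right)} = M^{3}$
$j{\left(A,-3 \right)} \left(147 + o{\left(s \right)}\right) = 2 \left(147 + \left(- \frac{1}{4}\right)^{3}\right) = 2 \left(147 - \frac{1}{64}\right) = 2 \cdot \frac{9407}{64} = \frac{9407}{32}$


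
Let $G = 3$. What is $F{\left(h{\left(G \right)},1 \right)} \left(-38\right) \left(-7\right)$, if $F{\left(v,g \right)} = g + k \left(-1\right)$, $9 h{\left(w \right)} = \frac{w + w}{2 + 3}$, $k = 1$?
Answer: $0$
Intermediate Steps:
$h{\left(w \right)} = \frac{2 w}{45}$ ($h{\left(w \right)} = \frac{\left(w + w\right) \frac{1}{2 + 3}}{9} = \frac{2 w \frac{1}{5}}{9} = \frac{\frac{2}{5} w}{9} = \frac{2 w}{45}$)
$F{\left(v,g \right)} = -1 + g$ ($F{\left(v,g \right)} = g + 1 \left(-1\right) = g - 1 = -1 + g$)
$F{\left(h{\left(G \right)},1 \right)} \left(-38\right) \left(-7\right) = \left(-1 + 1\right) \left(-38\right) \left(-7\right) = 0 \left(-38\right) \left(-7\right) = 0 \left(-7\right) = 0$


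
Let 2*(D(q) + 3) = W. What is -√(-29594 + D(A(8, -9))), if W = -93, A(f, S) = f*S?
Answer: -I*√118574/2 ≈ -172.17*I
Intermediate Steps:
A(f, S) = S*f
D(q) = -99/2 (D(q) = -3 + (½)*(-93) = -3 - 93/2 = -99/2)
-√(-29594 + D(A(8, -9))) = -√(-29594 - 99/2) = -√(-59287/2) = -I*√118574/2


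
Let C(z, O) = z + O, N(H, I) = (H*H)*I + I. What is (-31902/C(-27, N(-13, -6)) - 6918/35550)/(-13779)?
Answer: -62604053/28492560675 ≈ -0.0021972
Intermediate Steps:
N(H, I) = I + I*H² (N(H, I) = H²*I + I = I*H² + I = I + I*H²)
C(z, O) = O + z
(-31902/C(-27, N(-13, -6)) - 6918/35550)/(-13779) = (-31902/(-6*(1 + (-13)²) - 27) - 6918/35550)/(-13779) = (-31902/(-6*(1 + 169) - 27) - 6918*1/35550)*(-1/13779) = (-31902/(-6*170 - 27) - 1153/5925)*(-1/13779) = (-31902/(-1020 - 27) - 1153/5925)*(-1/13779) = (-31902/(-1047) - 1153/5925)*(-1/13779) = (-31902*(-1/1047) - 1153/5925)*(-1/13779) = (10634/349 - 1153/5925)*(-1/13779) = (62604053/2067825)*(-1/13779) = -62604053/28492560675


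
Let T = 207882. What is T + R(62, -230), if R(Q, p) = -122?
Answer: 207760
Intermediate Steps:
T + R(62, -230) = 207882 - 122 = 207760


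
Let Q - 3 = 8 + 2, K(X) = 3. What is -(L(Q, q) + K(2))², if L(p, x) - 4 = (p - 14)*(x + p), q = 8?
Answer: -196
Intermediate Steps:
Q = 13 (Q = 3 + (8 + 2) = 3 + 10 = 13)
L(p, x) = 4 + (-14 + p)*(p + x) (L(p, x) = 4 + (p - 14)*(x + p) = 4 + (-14 + p)*(p + x))
-(L(Q, q) + K(2))² = -((4 + 13² - 14*13 - 14*8 + 13*8) + 3)² = -((4 + 169 - 182 - 112 + 104) + 3)² = -(-17 + 3)² = -1*(-14)² = -1*196 = -196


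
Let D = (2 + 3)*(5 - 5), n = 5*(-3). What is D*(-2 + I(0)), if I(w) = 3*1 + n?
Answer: 0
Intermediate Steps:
n = -15
I(w) = -12 (I(w) = 3*1 - 15 = 3 - 15 = -12)
D = 0 (D = 5*0 = 0)
D*(-2 + I(0)) = 0*(-2 - 12) = 0*(-14) = 0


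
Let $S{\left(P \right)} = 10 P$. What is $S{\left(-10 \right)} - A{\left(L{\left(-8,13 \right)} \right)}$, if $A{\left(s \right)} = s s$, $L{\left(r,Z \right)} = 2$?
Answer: $-104$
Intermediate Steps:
$A{\left(s \right)} = s^{2}$
$S{\left(-10 \right)} - A{\left(L{\left(-8,13 \right)} \right)} = 10 \left(-10\right) - 2^{2} = -100 - 4 = -104$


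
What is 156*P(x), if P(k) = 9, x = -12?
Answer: 1404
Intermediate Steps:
156*P(x) = 156*9 = 1404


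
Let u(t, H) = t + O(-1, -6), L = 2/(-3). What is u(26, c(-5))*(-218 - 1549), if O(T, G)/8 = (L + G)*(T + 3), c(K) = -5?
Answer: 142538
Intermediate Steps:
L = -⅔ (L = 2*(-⅓) = -⅔ ≈ -0.66667)
O(T, G) = 8*(3 + T)*(-⅔ + G) (O(T, G) = 8*((-⅔ + G)*(T + 3)) = 8*((-⅔ + G)*(3 + T)) = 8*((3 + T)*(-⅔ + G)) = 8*(3 + T)*(-⅔ + G))
u(t, H) = -320/3 + t (u(t, H) = t + (-16 + 24*(-6) - 16/3*(-1) + 8*(-6)*(-1)) = t + (-16 - 144 + 16/3 + 48) = t - 320/3 = -320/3 + t)
u(26, c(-5))*(-218 - 1549) = (-320/3 + 26)*(-218 - 1549) = -242/3*(-1767) = 142538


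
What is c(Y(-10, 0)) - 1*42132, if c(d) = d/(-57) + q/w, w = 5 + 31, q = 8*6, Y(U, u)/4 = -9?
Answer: -2401412/57 ≈ -42130.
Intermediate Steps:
Y(U, u) = -36 (Y(U, u) = 4*(-9) = -36)
q = 48
w = 36
c(d) = 4/3 - d/57 (c(d) = d/(-57) + 48/36 = d*(-1/57) + 48*(1/36) = -d/57 + 4/3 = 4/3 - d/57)
c(Y(-10, 0)) - 1*42132 = (4/3 - 1/57*(-36)) - 1*42132 = (4/3 + 12/19) - 42132 = 112/57 - 42132 = -2401412/57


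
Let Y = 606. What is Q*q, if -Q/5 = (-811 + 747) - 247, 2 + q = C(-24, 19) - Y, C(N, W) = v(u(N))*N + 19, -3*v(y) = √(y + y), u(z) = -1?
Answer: -915895 + 12440*I*√2 ≈ -9.159e+5 + 17593.0*I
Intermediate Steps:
v(y) = -√2*√y/3 (v(y) = -√(y + y)/3 = -√2*√y/3)
C(N, W) = 19 - I*N*√2/3 (C(N, W) = (-√2*√(-1)/3)*N + 19 = (-√2*I/3)*N + 19 = (-I*√2/3)*N + 19 = -I*N*√2/3 + 19 = 19 - I*N*√2/3)
q = -589 + 8*I*√2 (q = -2 + ((19 - ⅓*I*(-24)*√2) - 1*606) = -2 + ((19 + 8*I*√2) - 606) = -2 + (-587 + 8*I*√2) = -589 + 8*I*√2 ≈ -589.0 + 11.314*I)
Q = 1555 (Q = -5*((-811 + 747) - 247) = -5*(-64 - 247) = -5*(-311) = 1555)
Q*q = 1555*(-589 + 8*I*√2) = -915895 + 12440*I*√2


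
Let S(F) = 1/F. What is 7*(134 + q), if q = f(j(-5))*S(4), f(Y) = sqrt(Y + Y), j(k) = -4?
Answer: 938 + 7*I*sqrt(2)/2 ≈ 938.0 + 4.9497*I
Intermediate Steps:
f(Y) = sqrt(2)*sqrt(Y) (f(Y) = sqrt(2*Y) = sqrt(2)*sqrt(Y))
q = I*sqrt(2)/2 (q = (sqrt(2)*sqrt(-4))/4 = (sqrt(2)*(2*I))*(1/4) = (2*I*sqrt(2))*(1/4) = I*sqrt(2)/2 ≈ 0.70711*I)
7*(134 + q) = 7*(134 + I*sqrt(2)/2) = 938 + 7*I*sqrt(2)/2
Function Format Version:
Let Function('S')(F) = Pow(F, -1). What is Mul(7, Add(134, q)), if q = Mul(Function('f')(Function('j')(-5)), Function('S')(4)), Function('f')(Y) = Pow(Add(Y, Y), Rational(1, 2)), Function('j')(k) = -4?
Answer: Add(938, Mul(Rational(7, 2), I, Pow(2, Rational(1, 2)))) ≈ Add(938.00, Mul(4.9497, I))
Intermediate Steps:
Function('f')(Y) = Mul(Pow(2, Rational(1, 2)), Pow(Y, Rational(1, 2))) (Function('f')(Y) = Pow(Mul(2, Y), Rational(1, 2)) = Mul(Pow(2, Rational(1, 2)), Pow(Y, Rational(1, 2))))
q = Mul(Rational(1, 2), I, Pow(2, Rational(1, 2))) (q = Mul(Mul(Pow(2, Rational(1, 2)), Pow(-4, Rational(1, 2))), Pow(4, -1)) = Mul(Mul(Pow(2, Rational(1, 2)), Mul(2, I)), Rational(1, 4)) = Mul(Mul(2, I, Pow(2, Rational(1, 2))), Rational(1, 4)) = Mul(Rational(1, 2), I, Pow(2, Rational(1, 2))) ≈ Mul(0.70711, I))
Mul(7, Add(134, q)) = Mul(7, Add(134, Mul(Rational(1, 2), I, Pow(2, Rational(1, 2))))) = Add(938, Mul(Rational(7, 2), I, Pow(2, Rational(1, 2))))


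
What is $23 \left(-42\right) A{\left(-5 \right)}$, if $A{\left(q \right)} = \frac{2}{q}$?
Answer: $\frac{1932}{5} \approx 386.4$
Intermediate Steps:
$23 \left(-42\right) A{\left(-5 \right)} = 23 \left(-42\right) \frac{2}{-5} = - 966 \cdot 2 \left(- \frac{1}{5}\right) = \left(-966\right) \left(- \frac{2}{5}\right) = \frac{1932}{5}$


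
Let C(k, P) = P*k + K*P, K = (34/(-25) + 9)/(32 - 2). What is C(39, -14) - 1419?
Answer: -738212/375 ≈ -1968.6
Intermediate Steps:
K = 191/750 (K = (34*(-1/25) + 9)/30 = (-34/25 + 9)*(1/30) = (191/25)*(1/30) = 191/750 ≈ 0.25467)
C(k, P) = 191*P/750 + P*k (C(k, P) = P*k + 191*P/750 = 191*P/750 + P*k)
C(39, -14) - 1419 = (1/750)*(-14)*(191 + 750*39) - 1419 = (1/750)*(-14)*(191 + 29250) - 1419 = (1/750)*(-14)*29441 - 1419 = -206087/375 - 1419 = -738212/375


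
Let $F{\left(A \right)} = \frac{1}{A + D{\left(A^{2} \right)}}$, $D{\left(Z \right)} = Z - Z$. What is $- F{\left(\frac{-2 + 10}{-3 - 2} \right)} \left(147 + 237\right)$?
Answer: $240$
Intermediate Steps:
$D{\left(Z \right)} = 0$
$F{\left(A \right)} = \frac{1}{A}$ ($F{\left(A \right)} = \frac{1}{A + 0} = \frac{1}{A}$)
$- F{\left(\frac{-2 + 10}{-3 - 2} \right)} \left(147 + 237\right) = - \frac{147 + 237}{\left(-2 + 10\right) \frac{1}{-3 - 2}} = - \frac{384}{8 \frac{1}{-5}} = - \frac{384}{8 \left(- \frac{1}{5}\right)} = - \frac{384}{- \frac{8}{5}} = - \frac{\left(-5\right) 384}{8} = \left(-1\right) \left(-240\right) = 240$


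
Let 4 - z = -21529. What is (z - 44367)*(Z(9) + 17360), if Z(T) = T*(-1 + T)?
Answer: -398042288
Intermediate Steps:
z = 21533 (z = 4 - 1*(-21529) = 4 + 21529 = 21533)
(z - 44367)*(Z(9) + 17360) = (21533 - 44367)*(9*(-1 + 9) + 17360) = -22834*(9*8 + 17360) = -22834*(72 + 17360) = -22834*17432 = -398042288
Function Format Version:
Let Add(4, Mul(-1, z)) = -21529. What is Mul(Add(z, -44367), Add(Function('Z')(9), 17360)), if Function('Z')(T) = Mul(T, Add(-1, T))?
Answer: -398042288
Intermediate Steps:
z = 21533 (z = Add(4, Mul(-1, -21529)) = Add(4, 21529) = 21533)
Mul(Add(z, -44367), Add(Function('Z')(9), 17360)) = Mul(Add(21533, -44367), Add(Mul(9, Add(-1, 9)), 17360)) = Mul(-22834, Add(Mul(9, 8), 17360)) = Mul(-22834, Add(72, 17360)) = Mul(-22834, 17432) = -398042288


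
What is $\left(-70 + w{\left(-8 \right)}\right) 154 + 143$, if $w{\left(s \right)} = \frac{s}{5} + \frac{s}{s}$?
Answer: $- \frac{53647}{5} \approx -10729.0$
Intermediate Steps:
$w{\left(s \right)} = 1 + \frac{s}{5}$ ($w{\left(s \right)} = s \frac{1}{5} + 1 = \frac{s}{5} + 1 = 1 + \frac{s}{5}$)
$\left(-70 + w{\left(-8 \right)}\right) 154 + 143 = \left(-70 + \left(1 + \frac{1}{5} \left(-8\right)\right)\right) 154 + 143 = \left(-70 + \left(1 - \frac{8}{5}\right)\right) 154 + 143 = \left(-70 - \frac{3}{5}\right) 154 + 143 = \left(- \frac{353}{5}\right) 154 + 143 = - \frac{54362}{5} + 143 = - \frac{53647}{5}$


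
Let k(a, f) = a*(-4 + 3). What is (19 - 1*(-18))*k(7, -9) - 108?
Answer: -367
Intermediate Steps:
k(a, f) = -a (k(a, f) = a*(-1) = -a)
(19 - 1*(-18))*k(7, -9) - 108 = (19 - 1*(-18))*(-1*7) - 108 = (19 + 18)*(-7) - 108 = 37*(-7) - 108 = -259 - 108 = -367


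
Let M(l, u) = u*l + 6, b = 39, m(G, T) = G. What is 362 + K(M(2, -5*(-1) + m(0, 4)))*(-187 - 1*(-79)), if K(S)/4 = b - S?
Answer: -9574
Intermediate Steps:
M(l, u) = 6 + l*u (M(l, u) = l*u + 6 = 6 + l*u)
K(S) = 156 - 4*S (K(S) = 4*(39 - S) = 156 - 4*S)
362 + K(M(2, -5*(-1) + m(0, 4)))*(-187 - 1*(-79)) = 362 + (156 - 4*(6 + 2*(-5*(-1) + 0)))*(-187 - 1*(-79)) = 362 + (156 - 4*(6 + 2*(5 + 0)))*(-187 + 79) = 362 + (156 - 4*(6 + 2*5))*(-108) = 362 + (156 - 4*(6 + 10))*(-108) = 362 + (156 - 4*16)*(-108) = 362 + (156 - 64)*(-108) = 362 + 92*(-108) = 362 - 9936 = -9574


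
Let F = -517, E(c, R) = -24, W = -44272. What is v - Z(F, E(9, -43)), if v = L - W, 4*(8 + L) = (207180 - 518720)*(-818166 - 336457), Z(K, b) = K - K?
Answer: 89927856619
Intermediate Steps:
Z(K, b) = 0
L = 89927812347 (L = -8 + ((207180 - 518720)*(-818166 - 336457))/4 = -8 + (-311540*(-1154623))/4 = -8 + (¼)*359711249420 = -8 + 89927812355 = 89927812347)
v = 89927856619 (v = 89927812347 - 1*(-44272) = 89927812347 + 44272 = 89927856619)
v - Z(F, E(9, -43)) = 89927856619 - 1*0 = 89927856619 + 0 = 89927856619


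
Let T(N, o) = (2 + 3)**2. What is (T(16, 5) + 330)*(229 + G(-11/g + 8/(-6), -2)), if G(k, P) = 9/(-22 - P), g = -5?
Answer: 324541/4 ≈ 81135.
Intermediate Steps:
T(N, o) = 25 (T(N, o) = 5**2 = 25)
(T(16, 5) + 330)*(229 + G(-11/g + 8/(-6), -2)) = (25 + 330)*(229 - 9/(22 - 2)) = 355*(229 - 9/20) = 355*(4571/20) = 324541/4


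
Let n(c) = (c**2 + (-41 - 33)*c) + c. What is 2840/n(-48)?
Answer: 355/726 ≈ 0.48898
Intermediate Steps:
n(c) = c**2 - 73*c (n(c) = (c**2 - 74*c) + c = c**2 - 73*c)
2840/n(-48) = 2840/((-48*(-73 - 48))) = 2840/((-48*(-121))) = 2840/5808 = 2840*(1/5808) = 355/726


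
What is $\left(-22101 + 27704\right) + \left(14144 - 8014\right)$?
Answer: $11733$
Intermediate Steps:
$\left(-22101 + 27704\right) + \left(14144 - 8014\right) = 5603 + 6130 = 11733$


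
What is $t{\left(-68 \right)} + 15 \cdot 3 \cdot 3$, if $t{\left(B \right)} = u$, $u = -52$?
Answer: $83$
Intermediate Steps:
$t{\left(B \right)} = -52$
$t{\left(-68 \right)} + 15 \cdot 3 \cdot 3 = -52 + 15 \cdot 3 \cdot 3 = -52 + 45 \cdot 3 = -52 + 135 = 83$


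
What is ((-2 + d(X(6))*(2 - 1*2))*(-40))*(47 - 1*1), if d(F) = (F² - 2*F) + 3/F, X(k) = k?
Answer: 3680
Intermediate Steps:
d(F) = F² - 2*F + 3/F
((-2 + d(X(6))*(2 - 1*2))*(-40))*(47 - 1*1) = ((-2 + ((3 + 6²*(-2 + 6))/6)*(2 - 1*2))*(-40))*(47 - 1*1) = ((-2 + ((3 + 36*4)/6)*(2 - 2))*(-40))*(47 - 1) = ((-2 + ((3 + 144)/6)*0)*(-40))*46 = ((-2 + ((⅙)*147)*0)*(-40))*46 = ((-2 + (49/2)*0)*(-40))*46 = ((-2 + 0)*(-40))*46 = -2*(-40)*46 = 80*46 = 3680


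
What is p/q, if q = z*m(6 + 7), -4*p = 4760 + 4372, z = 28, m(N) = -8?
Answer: 2283/224 ≈ 10.192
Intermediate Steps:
p = -2283 (p = -(4760 + 4372)/4 = -1/4*9132 = -2283)
q = -224 (q = 28*(-8) = -224)
p/q = -2283/(-224) = -2283*(-1/224) = 2283/224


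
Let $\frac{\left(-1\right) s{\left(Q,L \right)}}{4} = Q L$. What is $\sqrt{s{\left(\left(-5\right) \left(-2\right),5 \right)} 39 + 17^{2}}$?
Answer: $i \sqrt{7511} \approx 86.666 i$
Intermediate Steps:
$s{\left(Q,L \right)} = - 4 L Q$ ($s{\left(Q,L \right)} = - 4 Q L = - 4 L Q$)
$\sqrt{s{\left(\left(-5\right) \left(-2\right),5 \right)} 39 + 17^{2}} = \sqrt{\left(-4\right) 5 \left(\left(-5\right) \left(-2\right)\right) 39 + 17^{2}} = \sqrt{\left(-4\right) 5 \cdot 10 \cdot 39 + 289} = \sqrt{\left(-200\right) 39 + 289} = \sqrt{-7800 + 289} = \sqrt{-7511} = i \sqrt{7511}$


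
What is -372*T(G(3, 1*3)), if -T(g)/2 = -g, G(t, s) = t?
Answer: -2232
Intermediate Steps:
T(g) = 2*g (T(g) = -(-2)*g = 2*g)
-372*T(G(3, 1*3)) = -744*3 = -372*6 = -2232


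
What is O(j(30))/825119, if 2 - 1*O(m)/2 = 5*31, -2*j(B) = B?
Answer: -306/825119 ≈ -0.00037086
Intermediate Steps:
j(B) = -B/2
O(m) = -306 (O(m) = 4 - 10*31 = 4 - 2*155 = 4 - 310 = -306)
O(j(30))/825119 = -306/825119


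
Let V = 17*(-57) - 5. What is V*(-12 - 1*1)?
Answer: 12662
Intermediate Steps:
V = -974 (V = -969 - 5 = -974)
V*(-12 - 1*1) = -974*(-12 - 1*1) = -974*(-12 - 1) = -974*(-13) = 12662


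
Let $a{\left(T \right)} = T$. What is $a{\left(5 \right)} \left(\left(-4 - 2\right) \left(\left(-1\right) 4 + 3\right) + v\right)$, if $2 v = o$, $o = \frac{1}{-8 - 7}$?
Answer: $\frac{179}{6} \approx 29.833$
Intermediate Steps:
$o = - \frac{1}{15}$ ($o = \frac{1}{-15} = - \frac{1}{15} \approx -0.066667$)
$v = - \frac{1}{30}$ ($v = \frac{1}{2} \left(- \frac{1}{15}\right) = - \frac{1}{30} \approx -0.033333$)
$a{\left(5 \right)} \left(\left(-4 - 2\right) \left(\left(-1\right) 4 + 3\right) + v\right) = 5 \left(\left(-4 - 2\right) \left(\left(-1\right) 4 + 3\right) - \frac{1}{30}\right) = 5 \left(- 6 \left(-4 + 3\right) - \frac{1}{30}\right) = 5 \left(\left(-6\right) \left(-1\right) - \frac{1}{30}\right) = 5 \left(6 - \frac{1}{30}\right) = 5 \cdot \frac{179}{30} = \frac{179}{6}$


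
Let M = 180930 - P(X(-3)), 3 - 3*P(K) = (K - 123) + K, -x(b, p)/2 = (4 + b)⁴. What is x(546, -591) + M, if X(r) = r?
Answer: -183012319114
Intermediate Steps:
x(b, p) = -2*(4 + b)⁴
P(K) = 42 - 2*K/3 (P(K) = 1 - ((K - 123) + K)/3 = 1 - ((-123 + K) + K)/3 = 1 - (-123 + 2*K)/3 = 1 + (41 - 2*K/3) = 42 - 2*K/3)
M = 180886 (M = 180930 - (42 - ⅔*(-3)) = 180930 - (42 + 2) = 180930 - 1*44 = 180930 - 44 = 180886)
x(546, -591) + M = -2*(4 + 546)⁴ + 180886 = -2*550⁴ + 180886 = -2*91506250000 + 180886 = -183012500000 + 180886 = -183012319114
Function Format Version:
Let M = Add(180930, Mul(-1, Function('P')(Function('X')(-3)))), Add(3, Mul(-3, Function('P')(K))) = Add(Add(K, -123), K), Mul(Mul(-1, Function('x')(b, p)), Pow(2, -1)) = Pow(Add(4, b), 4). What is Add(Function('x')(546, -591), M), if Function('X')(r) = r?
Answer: -183012319114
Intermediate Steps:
Function('x')(b, p) = Mul(-2, Pow(Add(4, b), 4))
Function('P')(K) = Add(42, Mul(Rational(-2, 3), K)) (Function('P')(K) = Add(1, Mul(Rational(-1, 3), Add(Add(K, -123), K))) = Add(1, Mul(Rational(-1, 3), Add(Add(-123, K), K))) = Add(1, Mul(Rational(-1, 3), Add(-123, Mul(2, K)))) = Add(1, Add(41, Mul(Rational(-2, 3), K))) = Add(42, Mul(Rational(-2, 3), K)))
M = 180886 (M = Add(180930, Mul(-1, Add(42, Mul(Rational(-2, 3), -3)))) = Add(180930, Mul(-1, Add(42, 2))) = Add(180930, Mul(-1, 44)) = Add(180930, -44) = 180886)
Add(Function('x')(546, -591), M) = Add(Mul(-2, Pow(Add(4, 546), 4)), 180886) = Add(Mul(-2, Pow(550, 4)), 180886) = Add(Mul(-2, 91506250000), 180886) = Add(-183012500000, 180886) = -183012319114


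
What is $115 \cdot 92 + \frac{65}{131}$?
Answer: $\frac{1386045}{131} \approx 10581.0$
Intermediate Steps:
$115 \cdot 92 + \frac{65}{131} = 10580 + 65 \cdot \frac{1}{131} = 10580 + \frac{65}{131} = \frac{1386045}{131}$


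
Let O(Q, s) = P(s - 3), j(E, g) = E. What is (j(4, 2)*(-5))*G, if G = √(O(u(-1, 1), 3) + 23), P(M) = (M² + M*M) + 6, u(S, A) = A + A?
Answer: -20*√29 ≈ -107.70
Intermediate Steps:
u(S, A) = 2*A
P(M) = 6 + 2*M² (P(M) = (M² + M²) + 6 = 2*M² + 6 = 6 + 2*M²)
O(Q, s) = 6 + 2*(-3 + s)² (O(Q, s) = 6 + 2*(s - 3)² = 6 + 2*(-3 + s)²)
G = √29 (G = √((6 + 2*(-3 + 3)²) + 23) = √((6 + 2*0²) + 23) = √((6 + 2*0) + 23) = √((6 + 0) + 23) = √(6 + 23) = √29 ≈ 5.3852)
(j(4, 2)*(-5))*G = (4*(-5))*√29 = -20*√29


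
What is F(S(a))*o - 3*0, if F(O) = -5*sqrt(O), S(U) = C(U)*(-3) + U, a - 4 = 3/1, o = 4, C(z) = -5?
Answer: -20*sqrt(22) ≈ -93.808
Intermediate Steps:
a = 7 (a = 4 + 3/1 = 4 + 3*1 = 4 + 3 = 7)
S(U) = 15 + U (S(U) = -5*(-3) + U = 15 + U)
F(S(a))*o - 3*0 = -5*sqrt(15 + 7)*4 - 3*0 = -5*sqrt(22)*4 + 0 = -20*sqrt(22) + 0 = -20*sqrt(22)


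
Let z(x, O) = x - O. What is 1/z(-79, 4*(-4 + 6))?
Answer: -1/87 ≈ -0.011494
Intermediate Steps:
1/z(-79, 4*(-4 + 6)) = 1/(-79 - 4*(-4 + 6)) = 1/(-79 - 4*2) = 1/(-79 - 1*8) = 1/(-79 - 8) = 1/(-87) = -1/87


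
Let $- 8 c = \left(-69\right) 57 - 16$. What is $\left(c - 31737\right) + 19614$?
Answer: $- \frac{93035}{8} \approx -11629.0$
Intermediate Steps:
$c = \frac{3949}{8}$ ($c = - \frac{\left(-69\right) 57 - 16}{8} = - \frac{-3933 - 16}{8} = \left(- \frac{1}{8}\right) \left(-3949\right) = \frac{3949}{8} \approx 493.63$)
$\left(c - 31737\right) + 19614 = \left(\frac{3949}{8} - 31737\right) + 19614 = - \frac{249947}{8} + 19614 = - \frac{93035}{8}$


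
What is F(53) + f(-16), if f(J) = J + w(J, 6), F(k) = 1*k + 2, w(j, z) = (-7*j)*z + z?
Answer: 717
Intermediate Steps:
w(j, z) = z - 7*j*z (w(j, z) = -7*j*z + z = z - 7*j*z)
F(k) = 2 + k (F(k) = k + 2 = 2 + k)
f(J) = 6 - 41*J (f(J) = J + 6*(1 - 7*J) = J + (6 - 42*J) = 6 - 41*J)
F(53) + f(-16) = (2 + 53) + (6 - 41*(-16)) = 55 + (6 + 656) = 55 + 662 = 717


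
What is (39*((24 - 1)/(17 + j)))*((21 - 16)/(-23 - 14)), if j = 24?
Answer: -4485/1517 ≈ -2.9565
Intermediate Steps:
(39*((24 - 1)/(17 + j)))*((21 - 16)/(-23 - 14)) = (39*((24 - 1)/(17 + 24)))*((21 - 16)/(-23 - 14)) = (39*(23/41))*(5/(-37)) = (39*(23*(1/41)))*(5*(-1/37)) = (39*(23/41))*(-5/37) = (897/41)*(-5/37) = -4485/1517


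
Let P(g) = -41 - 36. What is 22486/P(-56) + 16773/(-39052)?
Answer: -879414793/3007004 ≈ -292.46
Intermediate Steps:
P(g) = -77
22486/P(-56) + 16773/(-39052) = 22486/(-77) + 16773/(-39052) = 22486*(-1/77) + 16773*(-1/39052) = -22486/77 - 16773/39052 = -879414793/3007004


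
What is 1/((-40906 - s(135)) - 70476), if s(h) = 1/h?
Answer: -135/15036571 ≈ -8.9781e-6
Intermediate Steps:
1/((-40906 - s(135)) - 70476) = 1/((-40906 - 1/135) - 70476) = 1/(-5522311/135 - 70476) = 1/(-15036571/135) = -135/15036571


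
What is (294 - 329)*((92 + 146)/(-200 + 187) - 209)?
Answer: 103425/13 ≈ 7955.8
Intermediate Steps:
(294 - 329)*((92 + 146)/(-200 + 187) - 209) = -35*(238/(-13) - 209) = -35*(238*(-1/13) - 209) = -35*(-238/13 - 209) = -35*(-2955/13) = 103425/13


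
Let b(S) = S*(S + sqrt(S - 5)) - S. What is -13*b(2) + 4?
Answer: -22 - 26*I*sqrt(3) ≈ -22.0 - 45.033*I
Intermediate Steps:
b(S) = -S + S*(S + sqrt(-5 + S)) (b(S) = S*(S + sqrt(-5 + S)) - S = -S + S*(S + sqrt(-5 + S)))
-13*b(2) + 4 = -26*(-1 + 2 + sqrt(-5 + 2)) + 4 = -26*(-1 + 2 + sqrt(-3)) + 4 = -26*(-1 + 2 + I*sqrt(3)) + 4 = -26*(1 + I*sqrt(3)) + 4 = -13*(2 + 2*I*sqrt(3)) + 4 = (-26 - 26*I*sqrt(3)) + 4 = -22 - 26*I*sqrt(3)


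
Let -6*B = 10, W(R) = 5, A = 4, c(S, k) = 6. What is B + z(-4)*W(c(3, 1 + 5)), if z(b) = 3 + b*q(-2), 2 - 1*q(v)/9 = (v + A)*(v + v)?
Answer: -5360/3 ≈ -1786.7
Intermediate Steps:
q(v) = 18 - 18*v*(4 + v) (q(v) = 18 - 9*(v + 4)*(v + v) = 18 - 9*(4 + v)*2*v = 18 - 18*v*(4 + v))
B = -5/3 (B = -⅙*10 = -5/3 ≈ -1.6667)
z(b) = 3 + 90*b (z(b) = 3 + b*(18 - 72*(-2) - 18*(-2)²) = 3 + b*(18 + 144 - 18*4) = 3 + b*(18 + 144 - 72) = 3 + b*90 = 3 + 90*b)
B + z(-4)*W(c(3, 1 + 5)) = -5/3 + (3 + 90*(-4))*5 = -5/3 + (3 - 360)*5 = -5/3 - 357*5 = -5/3 - 1785 = -5360/3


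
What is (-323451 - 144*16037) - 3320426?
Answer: -5953205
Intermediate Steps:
(-323451 - 144*16037) - 3320426 = (-323451 - 2309328) - 3320426 = -2632779 - 3320426 = -5953205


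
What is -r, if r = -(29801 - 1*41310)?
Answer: -11509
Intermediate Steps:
r = 11509 (r = -(29801 - 41310) = -1*(-11509) = 11509)
-r = -1*11509 = -11509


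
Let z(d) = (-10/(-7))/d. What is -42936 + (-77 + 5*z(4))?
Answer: -602157/14 ≈ -43011.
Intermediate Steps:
z(d) = 10/(7*d) (z(d) = (-10*(-1/7))/d = 10/(7*d))
-42936 + (-77 + 5*z(4)) = -42936 + (-77 + 5*((10/7)/4)) = -42936 + (-77 + 5*((10/7)*(1/4))) = -42936 + (-77 + 5*(5/14)) = -42936 + (-77 + 25/14) = -42936 - 1053/14 = -602157/14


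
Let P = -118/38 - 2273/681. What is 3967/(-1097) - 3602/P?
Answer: 25398187022/45726251 ≈ 555.44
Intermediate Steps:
P = -83366/12939 (P = -118*1/38 - 2273*1/681 = -59/19 - 2273/681 = -83366/12939 ≈ -6.4430)
3967/(-1097) - 3602/P = 3967/(-1097) - 3602/(-83366/12939) = 3967*(-1/1097) - 3602*(-12939/83366) = -3967/1097 + 23303139/41683 = 25398187022/45726251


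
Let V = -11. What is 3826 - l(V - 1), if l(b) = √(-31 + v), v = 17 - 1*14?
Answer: 3826 - 2*I*√7 ≈ 3826.0 - 5.2915*I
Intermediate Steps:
v = 3 (v = 17 - 14 = 3)
l(b) = 2*I*√7 (l(b) = √(-31 + 3) = √(-28) = 2*I*√7)
3826 - l(V - 1) = 3826 - 2*I*√7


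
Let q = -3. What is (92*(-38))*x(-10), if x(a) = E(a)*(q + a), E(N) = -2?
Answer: -90896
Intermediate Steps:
x(a) = 6 - 2*a (x(a) = -2*(-3 + a) = 6 - 2*a)
(92*(-38))*x(-10) = (92*(-38))*(6 - 2*(-10)) = -3496*(6 + 20) = -3496*26 = -90896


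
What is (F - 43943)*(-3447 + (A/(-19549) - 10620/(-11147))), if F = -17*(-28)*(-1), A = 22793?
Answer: 33367177478639008/217912703 ≈ 1.5312e+8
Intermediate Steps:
F = -476 (F = 476*(-1) = -476)
(F - 43943)*(-3447 + (A/(-19549) - 10620/(-11147))) = (-476 - 43943)*(-3447 + (22793/(-19549) - 10620/(-11147))) = -44419*(-3447 + (22793*(-1/19549) - 10620*(-1/11147))) = -44419*(-3447 + (-22793/19549 + 10620/11147)) = -44419*(-3447 - 46463191/217912703) = -44419*(-751191550432/217912703) = 33367177478639008/217912703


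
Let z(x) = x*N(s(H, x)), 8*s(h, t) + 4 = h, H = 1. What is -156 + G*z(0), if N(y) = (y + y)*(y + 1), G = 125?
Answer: -156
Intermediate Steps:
s(h, t) = -½ + h/8
N(y) = 2*y*(1 + y) (N(y) = (2*y)*(1 + y) = 2*y*(1 + y))
z(x) = -15*x/32 (z(x) = x*(2*(-½ + (⅛)*1)*(1 + (-½ + (⅛)*1))) = x*(2*(-½ + ⅛)*(1 + (-½ + ⅛))) = x*(2*(-3/8)*(1 - 3/8)) = x*(2*(-3/8)*(5/8)) = x*(-15/32) = -15*x/32)
-156 + G*z(0) = -156 + 125*(-15/32*0) = -156 + 125*0 = -156 + 0 = -156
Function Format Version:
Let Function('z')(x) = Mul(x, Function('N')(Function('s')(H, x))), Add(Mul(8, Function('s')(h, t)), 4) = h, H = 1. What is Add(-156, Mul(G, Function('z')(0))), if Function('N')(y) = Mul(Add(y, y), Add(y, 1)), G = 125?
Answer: -156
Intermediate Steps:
Function('s')(h, t) = Add(Rational(-1, 2), Mul(Rational(1, 8), h))
Function('N')(y) = Mul(2, y, Add(1, y)) (Function('N')(y) = Mul(Mul(2, y), Add(1, y)) = Mul(2, y, Add(1, y)))
Function('z')(x) = Mul(Rational(-15, 32), x) (Function('z')(x) = Mul(x, Mul(2, Add(Rational(-1, 2), Mul(Rational(1, 8), 1)), Add(1, Add(Rational(-1, 2), Mul(Rational(1, 8), 1))))) = Mul(x, Mul(2, Add(Rational(-1, 2), Rational(1, 8)), Add(1, Add(Rational(-1, 2), Rational(1, 8))))) = Mul(x, Mul(2, Rational(-3, 8), Add(1, Rational(-3, 8)))) = Mul(x, Mul(2, Rational(-3, 8), Rational(5, 8))) = Mul(x, Rational(-15, 32)) = Mul(Rational(-15, 32), x))
Add(-156, Mul(G, Function('z')(0))) = Add(-156, Mul(125, Mul(Rational(-15, 32), 0))) = Add(-156, Mul(125, 0)) = Add(-156, 0) = -156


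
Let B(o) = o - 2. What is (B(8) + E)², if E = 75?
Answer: 6561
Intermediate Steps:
B(o) = -2 + o
(B(8) + E)² = ((-2 + 8) + 75)² = (6 + 75)² = 81² = 6561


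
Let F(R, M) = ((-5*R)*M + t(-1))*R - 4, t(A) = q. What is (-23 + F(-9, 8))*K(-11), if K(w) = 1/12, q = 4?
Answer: -1101/4 ≈ -275.25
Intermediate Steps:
K(w) = 1/12
t(A) = 4
F(R, M) = -4 + R*(4 - 5*M*R) (F(R, M) = ((-5*R)*M + 4)*R - 4 = (-5*M*R + 4)*R - 4 = (4 - 5*M*R)*R - 4 = R*(4 - 5*M*R) - 4 = -4 + R*(4 - 5*M*R))
(-23 + F(-9, 8))*K(-11) = (-23 + (-4 + 4*(-9) - 5*8*(-9)²))*(1/12) = (-23 + (-4 - 36 - 5*8*81))*(1/12) = (-23 + (-4 - 36 - 3240))*(1/12) = (-23 - 3280)*(1/12) = -3303*1/12 = -1101/4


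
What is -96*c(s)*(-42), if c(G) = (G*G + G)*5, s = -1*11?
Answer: 2217600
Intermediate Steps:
s = -11
c(G) = 5*G + 5*G² (c(G) = (G² + G)*5 = (G + G²)*5 = 5*G + 5*G²)
-96*c(s)*(-42) = -480*(-11)*(1 - 11)*(-42) = -480*(-11)*(-10)*(-42) = -96*550*(-42) = -52800*(-42) = 2217600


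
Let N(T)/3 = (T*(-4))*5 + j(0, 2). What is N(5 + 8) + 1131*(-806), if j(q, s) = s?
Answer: -912360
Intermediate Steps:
N(T) = 6 - 60*T (N(T) = 3*((T*(-4))*5 + 2) = 3*(-4*T*5 + 2) = 3*(-20*T + 2) = 3*(2 - 20*T) = 6 - 60*T)
N(5 + 8) + 1131*(-806) = (6 - 60*(5 + 8)) + 1131*(-806) = (6 - 60*13) - 911586 = (6 - 780) - 911586 = -774 - 911586 = -912360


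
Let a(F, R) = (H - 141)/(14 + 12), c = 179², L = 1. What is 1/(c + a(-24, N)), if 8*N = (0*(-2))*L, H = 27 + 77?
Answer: 26/833029 ≈ 3.1211e-5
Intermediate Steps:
H = 104
c = 32041
N = 0 (N = ((0*(-2))*1)/8 = (0*1)/8 = (⅛)*0 = 0)
a(F, R) = -37/26 (a(F, R) = (104 - 141)/(14 + 12) = -37/26)
1/(c + a(-24, N)) = 1/(32041 - 37/26) = 1/(833029/26) = 26/833029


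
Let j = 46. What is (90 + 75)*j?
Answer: 7590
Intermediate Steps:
(90 + 75)*j = (90 + 75)*46 = 165*46 = 7590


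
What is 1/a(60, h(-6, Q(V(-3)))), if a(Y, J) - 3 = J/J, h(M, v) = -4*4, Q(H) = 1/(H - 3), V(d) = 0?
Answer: ¼ ≈ 0.25000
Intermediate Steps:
Q(H) = 1/(-3 + H)
h(M, v) = -16
a(Y, J) = 4 (a(Y, J) = 3 + J/J = 3 + 1 = 4)
1/a(60, h(-6, Q(V(-3)))) = 1/4 = ¼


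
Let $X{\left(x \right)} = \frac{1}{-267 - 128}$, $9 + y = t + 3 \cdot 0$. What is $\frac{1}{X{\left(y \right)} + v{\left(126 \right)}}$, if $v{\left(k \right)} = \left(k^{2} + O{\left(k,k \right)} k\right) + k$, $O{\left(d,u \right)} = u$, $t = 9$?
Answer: $\frac{395}{12591809} \approx 3.137 \cdot 10^{-5}$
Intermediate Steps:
$y = 0$ ($y = -9 + \left(9 + 3 \cdot 0\right) = -9 + \left(9 + 0\right) = -9 + 9 = 0$)
$v{\left(k \right)} = k + 2 k^{2}$ ($v{\left(k \right)} = \left(k^{2} + k k\right) + k = \left(k^{2} + k^{2}\right) + k = 2 k^{2} + k = k + 2 k^{2}$)
$X{\left(x \right)} = - \frac{1}{395}$ ($X{\left(x \right)} = \frac{1}{-395} = - \frac{1}{395}$)
$\frac{1}{X{\left(y \right)} + v{\left(126 \right)}} = \frac{1}{- \frac{1}{395} + 126 \left(1 + 2 \cdot 126\right)} = \frac{1}{- \frac{1}{395} + 126 \left(1 + 252\right)} = \frac{1}{- \frac{1}{395} + 126 \cdot 253} = \frac{1}{- \frac{1}{395} + 31878} = \frac{1}{\frac{12591809}{395}} = \frac{395}{12591809}$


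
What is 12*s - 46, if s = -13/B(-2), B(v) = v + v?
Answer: -7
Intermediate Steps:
B(v) = 2*v
s = 13/4 (s = -13/(2*(-2)) = -13/(-4) = -13*(-1/4) = 13/4 ≈ 3.2500)
12*s - 46 = 12*(13/4) - 46 = 39 - 46 = -7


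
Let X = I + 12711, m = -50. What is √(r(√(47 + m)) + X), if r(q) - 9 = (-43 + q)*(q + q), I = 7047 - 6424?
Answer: √(13337 - 86*I*√3) ≈ 115.49 - 0.6449*I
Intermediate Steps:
I = 623
r(q) = 9 + 2*q*(-43 + q) (r(q) = 9 + (-43 + q)*(q + q) = 9 + (-43 + q)*(2*q) = 9 + 2*q*(-43 + q))
X = 13334 (X = 623 + 12711 = 13334)
√(r(√(47 + m)) + X) = √((9 - 86*√(47 - 50) + 2*(√(47 - 50))²) + 13334) = √((9 - 86*I*√3 + 2*(√(-3))²) + 13334) = √((9 - 86*I*√3 + 2*(I*√3)²) + 13334) = √((9 - 86*I*√3 + 2*(-3)) + 13334) = √((9 - 86*I*√3 - 6) + 13334) = √((3 - 86*I*√3) + 13334) = √(13337 - 86*I*√3)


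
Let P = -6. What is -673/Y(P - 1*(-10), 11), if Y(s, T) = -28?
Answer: 673/28 ≈ 24.036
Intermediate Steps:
-673/Y(P - 1*(-10), 11) = -673/(-28) = -673*(-1/28) = 673/28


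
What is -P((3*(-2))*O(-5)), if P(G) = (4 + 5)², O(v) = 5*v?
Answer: -81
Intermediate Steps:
P(G) = 81 (P(G) = 9² = 81)
-P((3*(-2))*O(-5)) = -1*81 = -81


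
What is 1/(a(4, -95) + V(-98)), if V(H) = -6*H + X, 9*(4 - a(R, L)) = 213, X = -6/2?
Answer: 3/1696 ≈ 0.0017689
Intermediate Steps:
X = -3 (X = -6*½ = -3)
a(R, L) = -59/3 (a(R, L) = 4 - ⅑*213 = 4 - 71/3 = -59/3)
V(H) = -3 - 6*H (V(H) = -6*H - 3 = -3 - 6*H)
1/(a(4, -95) + V(-98)) = 1/(-59/3 + (-3 - 6*(-98))) = 1/(-59/3 + (-3 + 588)) = 1/(-59/3 + 585) = 1/(1696/3) = 3/1696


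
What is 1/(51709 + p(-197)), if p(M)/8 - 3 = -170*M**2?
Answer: -1/52728507 ≈ -1.8965e-8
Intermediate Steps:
p(M) = 24 - 1360*M**2 (p(M) = 24 + 8*(-170*M**2) = 24 - 1360*M**2)
1/(51709 + p(-197)) = 1/(51709 + (24 - 1360*(-197)**2)) = 1/(51709 + (24 - 1360*38809)) = 1/(51709 + (24 - 52780240)) = 1/(51709 - 52780216) = 1/(-52728507) = -1/52728507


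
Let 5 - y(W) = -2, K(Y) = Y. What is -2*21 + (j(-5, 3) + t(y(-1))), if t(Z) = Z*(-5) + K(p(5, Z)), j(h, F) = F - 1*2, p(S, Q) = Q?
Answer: -69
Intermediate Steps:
y(W) = 7 (y(W) = 5 - 1*(-2) = 5 + 2 = 7)
j(h, F) = -2 + F (j(h, F) = F - 2 = -2 + F)
t(Z) = -4*Z (t(Z) = Z*(-5) + Z = -5*Z + Z = -4*Z)
-2*21 + (j(-5, 3) + t(y(-1))) = -2*21 + ((-2 + 3) - 4*7) = -42 + (1 - 28) = -42 - 27 = -69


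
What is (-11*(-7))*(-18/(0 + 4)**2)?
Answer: -693/8 ≈ -86.625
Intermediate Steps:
(-11*(-7))*(-18/(0 + 4)**2) = 77*(-18/(4**2)) = 77*(-18/16) = 77*(-18*1/16) = 77*(-9/8) = -693/8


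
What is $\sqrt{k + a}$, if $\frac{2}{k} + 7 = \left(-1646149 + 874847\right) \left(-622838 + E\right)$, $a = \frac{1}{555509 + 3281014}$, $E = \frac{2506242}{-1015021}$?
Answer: $\frac{\sqrt{167885354532190481560313469730670381}}{802549522781929694389} \approx 0.00051055$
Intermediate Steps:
$E = - \frac{2506242}{1015021}$ ($E = 2506242 \left(- \frac{1}{1015021}\right) = - \frac{2506242}{1015021} \approx -2.4692$)
$a = \frac{1}{3836523} \approx 2.6065 \cdot 10^{-7}$
$k = \frac{7838}{1882680152064087}$ ($k = \frac{2}{-7 + \left(-1646149 + 874847\right) \left(-622838 - \frac{2506242}{1015021}\right)} = \frac{2}{-7 - - \frac{1882680152091520}{3919}} = \frac{2}{-7 + \frac{1882680152091520}{3919}} = \frac{2}{\frac{1882680152064087}{3919}} = 2 \cdot \frac{3919}{1882680152064087} = \frac{7838}{1882680152064087} \approx 4.1632 \cdot 10^{-12}$)
$\sqrt{k + a} = \sqrt{\frac{7838}{1882680152064087} + \frac{1}{3836523}} = \sqrt{\frac{209190024747929}{802549522781929694389}} = \frac{\sqrt{167885354532190481560313469730670381}}{802549522781929694389}$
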